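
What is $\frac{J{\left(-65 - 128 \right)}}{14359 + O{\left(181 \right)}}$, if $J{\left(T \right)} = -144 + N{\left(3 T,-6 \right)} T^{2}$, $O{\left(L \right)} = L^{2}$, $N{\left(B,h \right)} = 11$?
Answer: $\frac{81919}{9424} \approx 8.6926$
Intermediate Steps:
$J{\left(T \right)} = -144 + 11 T^{2}$
$\frac{J{\left(-65 - 128 \right)}}{14359 + O{\left(181 \right)}} = \frac{-144 + 11 \left(-65 - 128\right)^{2}}{14359 + 181^{2}} = \frac{-144 + 11 \left(-193\right)^{2}}{14359 + 32761} = \frac{-144 + 11 \cdot 37249}{47120} = \left(-144 + 409739\right) \frac{1}{47120} = 409595 \cdot \frac{1}{47120} = \frac{81919}{9424}$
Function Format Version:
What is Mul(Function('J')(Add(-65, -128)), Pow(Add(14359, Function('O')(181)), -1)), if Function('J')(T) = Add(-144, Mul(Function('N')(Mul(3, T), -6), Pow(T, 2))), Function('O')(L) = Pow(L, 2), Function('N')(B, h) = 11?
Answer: Rational(81919, 9424) ≈ 8.6926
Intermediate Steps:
Function('J')(T) = Add(-144, Mul(11, Pow(T, 2)))
Mul(Function('J')(Add(-65, -128)), Pow(Add(14359, Function('O')(181)), -1)) = Mul(Add(-144, Mul(11, Pow(Add(-65, -128), 2))), Pow(Add(14359, Pow(181, 2)), -1)) = Mul(Add(-144, Mul(11, Pow(-193, 2))), Pow(Add(14359, 32761), -1)) = Mul(Add(-144, Mul(11, 37249)), Pow(47120, -1)) = Mul(Add(-144, 409739), Rational(1, 47120)) = Mul(409595, Rational(1, 47120)) = Rational(81919, 9424)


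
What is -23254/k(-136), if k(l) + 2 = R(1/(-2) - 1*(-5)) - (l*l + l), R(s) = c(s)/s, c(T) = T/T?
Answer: 14949/11804 ≈ 1.2664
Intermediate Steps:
c(T) = 1
R(s) = 1/s
k(l) = -16/9 - l - l**2 (k(l) = -2 + (1/(1/(-2) - 1*(-5)) - (l*l + l)) = -2 + (1/(-1/2 + 5) - (l**2 + l)) = -2 + (1/(9/2) - (l + l**2)) = -2 + (2/9 + (-l - l**2)) = -2 + (2/9 - l - l**2) = -16/9 - l - l**2)
-23254/k(-136) = -23254/(-16/9 - 1*(-136) - 1*(-136)**2) = -23254/(-16/9 + 136 - 1*18496) = -23254/(-16/9 + 136 - 18496) = -23254/(-165256/9) = -23254*(-9/165256) = 14949/11804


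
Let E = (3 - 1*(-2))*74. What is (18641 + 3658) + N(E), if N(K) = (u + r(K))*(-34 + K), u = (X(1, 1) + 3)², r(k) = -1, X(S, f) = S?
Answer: 27339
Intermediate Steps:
E = 370 (E = (3 + 2)*74 = 5*74 = 370)
u = 16 (u = (1 + 3)² = 4² = 16)
N(K) = -510 + 15*K (N(K) = (16 - 1)*(-34 + K) = 15*(-34 + K) = -510 + 15*K)
(18641 + 3658) + N(E) = (18641 + 3658) + (-510 + 15*370) = 22299 + (-510 + 5550) = 22299 + 5040 = 27339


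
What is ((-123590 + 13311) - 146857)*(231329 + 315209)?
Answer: -140534595168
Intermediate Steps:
((-123590 + 13311) - 146857)*(231329 + 315209) = (-110279 - 146857)*546538 = -257136*546538 = -140534595168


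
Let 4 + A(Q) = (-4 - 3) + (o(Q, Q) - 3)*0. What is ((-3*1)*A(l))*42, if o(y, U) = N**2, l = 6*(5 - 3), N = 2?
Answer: 1386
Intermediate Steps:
l = 12 (l = 6*2 = 12)
o(y, U) = 4 (o(y, U) = 2**2 = 4)
A(Q) = -11 (A(Q) = -4 + ((-4 - 3) + (4 - 3)*0) = -4 + (-7 + 1*0) = -4 + (-7 + 0) = -4 - 7 = -11)
((-3*1)*A(l))*42 = (-3*1*(-11))*42 = -3*(-11)*42 = 33*42 = 1386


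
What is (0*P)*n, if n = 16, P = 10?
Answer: 0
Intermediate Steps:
(0*P)*n = (0*10)*16 = 0*16 = 0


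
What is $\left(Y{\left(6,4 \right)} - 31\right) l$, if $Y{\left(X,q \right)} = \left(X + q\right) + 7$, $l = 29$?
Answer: $-406$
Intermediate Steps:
$Y{\left(X,q \right)} = 7 + X + q$
$\left(Y{\left(6,4 \right)} - 31\right) l = \left(\left(7 + 6 + 4\right) - 31\right) 29 = \left(17 - 31\right) 29 = \left(-14\right) 29 = -406$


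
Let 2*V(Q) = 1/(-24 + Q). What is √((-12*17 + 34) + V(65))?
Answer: I*√1142998/82 ≈ 13.038*I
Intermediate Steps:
V(Q) = 1/(2*(-24 + Q))
√((-12*17 + 34) + V(65)) = √((-12*17 + 34) + 1/(2*(-24 + 65))) = √((-204 + 34) + (½)/41) = √(-170 + (½)*(1/41)) = √(-170 + 1/82) = √(-13939/82) = I*√1142998/82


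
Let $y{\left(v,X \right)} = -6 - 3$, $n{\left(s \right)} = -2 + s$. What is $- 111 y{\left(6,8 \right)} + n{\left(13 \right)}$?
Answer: $1010$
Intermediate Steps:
$y{\left(v,X \right)} = -9$
$- 111 y{\left(6,8 \right)} + n{\left(13 \right)} = \left(-111\right) \left(-9\right) + \left(-2 + 13\right) = 999 + 11 = 1010$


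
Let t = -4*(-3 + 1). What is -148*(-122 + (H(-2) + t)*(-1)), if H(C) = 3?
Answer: 19684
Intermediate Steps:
t = 8 (t = -4*(-2) = 8)
-148*(-122 + (H(-2) + t)*(-1)) = -148*(-122 + (3 + 8)*(-1)) = -148*(-122 + 11*(-1)) = -148*(-122 - 11) = -148*(-133) = 19684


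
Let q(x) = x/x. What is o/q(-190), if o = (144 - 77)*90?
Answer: 6030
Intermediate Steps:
o = 6030 (o = 67*90 = 6030)
q(x) = 1
o/q(-190) = 6030/1 = 6030*1 = 6030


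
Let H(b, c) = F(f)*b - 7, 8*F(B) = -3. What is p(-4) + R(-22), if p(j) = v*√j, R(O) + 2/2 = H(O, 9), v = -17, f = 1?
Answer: ¼ - 34*I ≈ 0.25 - 34.0*I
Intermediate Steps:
F(B) = -3/8 (F(B) = (⅛)*(-3) = -3/8)
H(b, c) = -7 - 3*b/8 (H(b, c) = -3*b/8 - 7 = -7 - 3*b/8)
R(O) = -8 - 3*O/8 (R(O) = -1 + (-7 - 3*O/8) = -8 - 3*O/8)
p(j) = -17*√j
p(-4) + R(-22) = -34*I + (-8 - 3/8*(-22)) = -34*I + (-8 + 33/4) = -34*I + ¼ = ¼ - 34*I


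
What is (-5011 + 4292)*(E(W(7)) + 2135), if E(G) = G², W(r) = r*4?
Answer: -2098761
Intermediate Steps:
W(r) = 4*r
(-5011 + 4292)*(E(W(7)) + 2135) = (-5011 + 4292)*((4*7)² + 2135) = -719*(28² + 2135) = -719*(784 + 2135) = -719*2919 = -2098761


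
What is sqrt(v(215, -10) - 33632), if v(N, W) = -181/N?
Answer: I*sqrt(1554678115)/215 ≈ 183.39*I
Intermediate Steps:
sqrt(v(215, -10) - 33632) = sqrt(-181/215 - 33632) = sqrt(-7231061/215) = I*sqrt(1554678115)/215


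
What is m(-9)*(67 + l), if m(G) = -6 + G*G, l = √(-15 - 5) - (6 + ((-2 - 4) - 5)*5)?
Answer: 8700 + 150*I*√5 ≈ 8700.0 + 335.41*I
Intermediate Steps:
l = 49 + 2*I*√5 (l = √(-20) - (6 + (-6 - 5)*5) = 2*I*√5 - (6 - 11*5) = 2*I*√5 - (6 - 55) = 2*I*√5 - 1*(-49) = 2*I*√5 + 49 = 49 + 2*I*√5 ≈ 49.0 + 4.4721*I)
m(G) = -6 + G²
m(-9)*(67 + l) = (-6 + (-9)²)*(67 + (49 + 2*I*√5)) = (-6 + 81)*(116 + 2*I*√5) = 75*(116 + 2*I*√5) = 8700 + 150*I*√5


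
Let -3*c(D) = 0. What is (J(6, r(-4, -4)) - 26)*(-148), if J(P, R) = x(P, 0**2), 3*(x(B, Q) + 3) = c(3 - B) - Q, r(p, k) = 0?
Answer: 4292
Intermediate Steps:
c(D) = 0 (c(D) = -1/3*0 = 0)
x(B, Q) = -3 - Q/3 (x(B, Q) = -3 + (0 - Q)/3 = -3 + (-Q)/3 = -3 - Q/3)
J(P, R) = -3 (J(P, R) = -3 - 1/3*0**2 = -3 - 1/3*0 = -3 + 0 = -3)
(J(6, r(-4, -4)) - 26)*(-148) = (-3 - 26)*(-148) = -29*(-148) = 4292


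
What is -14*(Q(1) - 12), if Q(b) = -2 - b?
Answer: 210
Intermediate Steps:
-14*(Q(1) - 12) = -14*((-2 - 1*1) - 12) = -14*((-2 - 1) - 12) = -14*(-3 - 12) = -14*(-15) = 210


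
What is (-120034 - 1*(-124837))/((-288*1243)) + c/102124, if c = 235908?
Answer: 636066575/276960288 ≈ 2.2966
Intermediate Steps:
(-120034 - 1*(-124837))/((-288*1243)) + c/102124 = (-120034 - 1*(-124837))/((-288*1243)) + 235908/102124 = (-120034 + 124837)/(-357984) + 235908*(1/102124) = 4803*(-1/357984) + 58977/25531 = -1601/119328 + 58977/25531 = 636066575/276960288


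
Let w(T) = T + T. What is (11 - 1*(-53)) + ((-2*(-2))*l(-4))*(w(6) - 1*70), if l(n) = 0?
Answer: 64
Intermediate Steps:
w(T) = 2*T
(11 - 1*(-53)) + ((-2*(-2))*l(-4))*(w(6) - 1*70) = (11 - 1*(-53)) + (-2*(-2)*0)*(2*6 - 1*70) = (11 + 53) + (4*0)*(12 - 70) = 64 + 0*(-58) = 64 + 0 = 64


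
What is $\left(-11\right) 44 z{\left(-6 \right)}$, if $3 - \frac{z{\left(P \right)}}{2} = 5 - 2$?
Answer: $0$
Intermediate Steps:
$z{\left(P \right)} = 0$ ($z{\left(P \right)} = 6 - 2 \left(5 - 2\right) = 6 - 6 = 0$)
$\left(-11\right) 44 z{\left(-6 \right)} = \left(-11\right) 44 \cdot 0 = \left(-484\right) 0 = 0$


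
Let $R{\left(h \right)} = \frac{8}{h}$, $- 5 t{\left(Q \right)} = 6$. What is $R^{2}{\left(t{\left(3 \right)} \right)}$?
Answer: $\frac{400}{9} \approx 44.444$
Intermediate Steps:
$t{\left(Q \right)} = - \frac{6}{5}$ ($t{\left(Q \right)} = \left(- \frac{1}{5}\right) 6 = - \frac{6}{5}$)
$R^{2}{\left(t{\left(3 \right)} \right)} = \left(\frac{8}{- \frac{6}{5}}\right)^{2} = \left(8 \left(- \frac{5}{6}\right)\right)^{2} = \left(- \frac{20}{3}\right)^{2} = \frac{400}{9}$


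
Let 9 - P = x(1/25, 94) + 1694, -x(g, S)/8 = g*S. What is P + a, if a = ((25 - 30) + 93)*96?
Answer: 169827/25 ≈ 6793.1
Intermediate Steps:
x(g, S) = -8*S*g (x(g, S) = -8*g*S = -8*S*g)
P = -41373/25 (P = 9 - (-8*94/25 + 1694) = 9 - (-8*94*1/25 + 1694) = 9 - (-752/25 + 1694) = 9 - 1*41598/25 = 9 - 41598/25 = -41373/25 ≈ -1654.9)
a = 8448 (a = (-5 + 93)*96 = 88*96 = 8448)
P + a = -41373/25 + 8448 = 169827/25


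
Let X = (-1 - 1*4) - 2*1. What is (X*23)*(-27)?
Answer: 4347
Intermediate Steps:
X = -7 (X = (-1 - 4) - 2 = -5 - 2 = -7)
(X*23)*(-27) = -7*23*(-27) = -161*(-27) = 4347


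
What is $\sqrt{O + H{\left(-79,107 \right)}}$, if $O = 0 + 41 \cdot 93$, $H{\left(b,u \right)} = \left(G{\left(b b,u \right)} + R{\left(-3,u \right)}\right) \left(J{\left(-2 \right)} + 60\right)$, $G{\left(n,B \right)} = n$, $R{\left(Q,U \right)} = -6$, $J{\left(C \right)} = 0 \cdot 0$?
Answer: $\sqrt{377913} \approx 614.75$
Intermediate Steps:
$J{\left(C \right)} = 0$
$H{\left(b,u \right)} = -360 + 60 b^{2}$ ($H{\left(b,u \right)} = \left(b b - 6\right) \left(0 + 60\right) = \left(b^{2} - 6\right) 60 = \left(-6 + b^{2}\right) 60 = -360 + 60 b^{2}$)
$O = 3813$ ($O = 0 + 3813 = 3813$)
$\sqrt{O + H{\left(-79,107 \right)}} = \sqrt{3813 - \left(360 - 60 \left(-79\right)^{2}\right)} = \sqrt{3813 + \left(-360 + 60 \cdot 6241\right)} = \sqrt{3813 + \left(-360 + 374460\right)} = \sqrt{3813 + 374100} = \sqrt{377913}$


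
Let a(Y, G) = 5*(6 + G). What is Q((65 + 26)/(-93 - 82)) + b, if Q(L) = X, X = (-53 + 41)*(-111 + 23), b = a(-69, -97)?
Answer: 601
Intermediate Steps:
a(Y, G) = 30 + 5*G
b = -455 (b = 30 + 5*(-97) = 30 - 485 = -455)
X = 1056 (X = -12*(-88) = 1056)
Q(L) = 1056
Q((65 + 26)/(-93 - 82)) + b = 1056 - 455 = 601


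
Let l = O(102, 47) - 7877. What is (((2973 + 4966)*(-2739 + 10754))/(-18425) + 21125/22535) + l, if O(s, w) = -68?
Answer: -189294394669/16608295 ≈ -11398.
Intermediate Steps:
l = -7945 (l = -68 - 7877 = -7945)
(((2973 + 4966)*(-2739 + 10754))/(-18425) + 21125/22535) + l = (((2973 + 4966)*(-2739 + 10754))/(-18425) + 21125/22535) - 7945 = ((7939*8015)*(-1/18425) + 21125*(1/22535)) - 7945 = (63631085*(-1/18425) + 4225/4507) - 7945 = (-12726217/3685 + 4225/4507) - 7945 = -57341490894/16608295 - 7945 = -189294394669/16608295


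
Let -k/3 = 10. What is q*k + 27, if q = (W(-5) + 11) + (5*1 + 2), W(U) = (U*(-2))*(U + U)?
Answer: 2487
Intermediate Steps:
k = -30 (k = -3*10 = -30)
W(U) = -4*U² (W(U) = (-2*U)*(2*U) = -4*U²)
q = -82 (q = (-4*(-5)² + 11) + (5*1 + 2) = (-4*25 + 11) + (5 + 2) = (-100 + 11) + 7 = -89 + 7 = -82)
q*k + 27 = -82*(-30) + 27 = 2460 + 27 = 2487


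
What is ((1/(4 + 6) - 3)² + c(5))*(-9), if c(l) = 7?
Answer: -13869/100 ≈ -138.69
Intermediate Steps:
((1/(4 + 6) - 3)² + c(5))*(-9) = ((1/(4 + 6) - 3)² + 7)*(-9) = ((1/10 - 3)² + 7)*(-9) = ((⅒ - 3)² + 7)*(-9) = ((-29/10)² + 7)*(-9) = (841/100 + 7)*(-9) = (1541/100)*(-9) = -13869/100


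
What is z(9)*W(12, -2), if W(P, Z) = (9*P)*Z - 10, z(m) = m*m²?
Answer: -164754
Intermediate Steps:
z(m) = m³
W(P, Z) = -10 + 9*P*Z (W(P, Z) = 9*P*Z - 10 = -10 + 9*P*Z)
z(9)*W(12, -2) = 9³*(-10 + 9*12*(-2)) = 729*(-10 - 216) = 729*(-226) = -164754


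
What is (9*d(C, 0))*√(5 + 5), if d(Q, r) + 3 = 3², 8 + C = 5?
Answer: 54*√10 ≈ 170.76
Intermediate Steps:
C = -3 (C = -8 + 5 = -3)
d(Q, r) = 6 (d(Q, r) = -3 + 3² = -3 + 9 = 6)
(9*d(C, 0))*√(5 + 5) = (9*6)*√(5 + 5) = 54*√10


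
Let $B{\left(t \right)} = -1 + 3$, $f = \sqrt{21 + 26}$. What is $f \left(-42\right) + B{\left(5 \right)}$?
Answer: $2 - 42 \sqrt{47} \approx -285.94$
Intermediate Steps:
$f = \sqrt{47} \approx 6.8557$
$B{\left(t \right)} = 2$
$f \left(-42\right) + B{\left(5 \right)} = \sqrt{47} \left(-42\right) + 2 = - 42 \sqrt{47} + 2 = 2 - 42 \sqrt{47}$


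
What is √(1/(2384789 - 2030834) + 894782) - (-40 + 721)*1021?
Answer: -695301 + √112101995169767505/353955 ≈ -6.9436e+5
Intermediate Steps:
√(1/(2384789 - 2030834) + 894782) - (-40 + 721)*1021 = √(1/353955 + 894782) - 681*1021 = √(1/353955 + 894782) - 1*695301 = √(316712562811/353955) - 695301 = √112101995169767505/353955 - 695301 = -695301 + √112101995169767505/353955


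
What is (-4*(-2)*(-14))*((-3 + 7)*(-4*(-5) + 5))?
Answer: -11200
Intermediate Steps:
(-4*(-2)*(-14))*((-3 + 7)*(-4*(-5) + 5)) = (8*(-14))*(4*(20 + 5)) = -448*25 = -112*100 = -11200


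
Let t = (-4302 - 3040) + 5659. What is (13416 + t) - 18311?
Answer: -6578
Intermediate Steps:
t = -1683 (t = -7342 + 5659 = -1683)
(13416 + t) - 18311 = (13416 - 1683) - 18311 = 11733 - 18311 = -6578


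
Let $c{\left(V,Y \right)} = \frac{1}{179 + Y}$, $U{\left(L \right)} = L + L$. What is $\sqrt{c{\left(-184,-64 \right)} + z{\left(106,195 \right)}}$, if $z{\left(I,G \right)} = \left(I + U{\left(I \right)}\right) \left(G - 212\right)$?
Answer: $\frac{i \sqrt{71494235}}{115} \approx 73.525 i$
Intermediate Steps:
$U{\left(L \right)} = 2 L$
$z{\left(I,G \right)} = 3 I \left(-212 + G\right)$ ($z{\left(I,G \right)} = \left(I + 2 I\right) \left(G - 212\right) = 3 I \left(-212 + G\right)$)
$\sqrt{c{\left(-184,-64 \right)} + z{\left(106,195 \right)}} = \sqrt{\frac{1}{179 - 64} + 3 \cdot 106 \left(-212 + 195\right)} = \sqrt{\frac{1}{115} + 3 \cdot 106 \left(-17\right)} = \sqrt{\frac{1}{115} - 5406} = \sqrt{- \frac{621689}{115}} = \frac{i \sqrt{71494235}}{115}$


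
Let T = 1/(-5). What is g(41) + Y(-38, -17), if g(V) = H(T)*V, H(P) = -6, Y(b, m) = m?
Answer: -263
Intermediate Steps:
T = -⅕ ≈ -0.20000
g(V) = -6*V
g(41) + Y(-38, -17) = -6*41 - 17 = -246 - 17 = -263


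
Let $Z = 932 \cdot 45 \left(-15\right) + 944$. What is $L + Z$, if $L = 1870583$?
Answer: $1242427$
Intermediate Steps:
$Z = -628156$ ($Z = 932 \left(-675\right) + 944 = -629100 + 944 = -628156$)
$L + Z = 1870583 - 628156 = 1242427$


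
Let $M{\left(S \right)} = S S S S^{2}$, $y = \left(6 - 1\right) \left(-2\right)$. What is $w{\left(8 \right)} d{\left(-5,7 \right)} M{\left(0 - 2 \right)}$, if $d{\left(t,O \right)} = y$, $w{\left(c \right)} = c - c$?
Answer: $0$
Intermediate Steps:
$y = -10$ ($y = 5 \left(-2\right) = -10$)
$w{\left(c \right)} = 0$
$d{\left(t,O \right)} = -10$
$M{\left(S \right)} = S^{5}$ ($M{\left(S \right)} = S^{2} S S^{2} = S^{3} S^{2} = S^{5}$)
$w{\left(8 \right)} d{\left(-5,7 \right)} M{\left(0 - 2 \right)} = 0 \left(-10\right) \left(0 - 2\right)^{5} = 0 \left(0 - 2\right)^{5} = 0 \left(-2\right)^{5} = 0 \left(-32\right) = 0$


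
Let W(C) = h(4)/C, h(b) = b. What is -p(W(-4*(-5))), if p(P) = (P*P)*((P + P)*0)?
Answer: 0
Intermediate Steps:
W(C) = 4/C
p(P) = 0 (p(P) = P**2*((2*P)*0) = P**2*0 = 0)
-p(W(-4*(-5))) = -1*0 = 0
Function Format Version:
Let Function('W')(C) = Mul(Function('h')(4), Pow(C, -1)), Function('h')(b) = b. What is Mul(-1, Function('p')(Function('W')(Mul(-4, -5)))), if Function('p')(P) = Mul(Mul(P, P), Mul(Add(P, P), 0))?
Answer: 0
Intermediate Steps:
Function('W')(C) = Mul(4, Pow(C, -1))
Function('p')(P) = 0 (Function('p')(P) = Mul(Pow(P, 2), Mul(Mul(2, P), 0)) = Mul(Pow(P, 2), 0) = 0)
Mul(-1, Function('p')(Function('W')(Mul(-4, -5)))) = Mul(-1, 0) = 0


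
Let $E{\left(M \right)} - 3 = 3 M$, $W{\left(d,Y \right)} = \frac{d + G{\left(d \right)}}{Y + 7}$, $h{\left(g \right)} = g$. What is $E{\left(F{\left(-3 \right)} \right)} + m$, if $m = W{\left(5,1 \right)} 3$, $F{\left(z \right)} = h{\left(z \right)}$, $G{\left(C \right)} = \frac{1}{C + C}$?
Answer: $- \frac{327}{80} \approx -4.0875$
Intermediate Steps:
$G{\left(C \right)} = \frac{1}{2 C}$
$W{\left(d,Y \right)} = \frac{d + \frac{1}{2 d}}{7 + Y}$ ($W{\left(d,Y \right)} = \frac{d + \frac{1}{2 d}}{Y + 7} = \frac{d + \frac{1}{2 d}}{7 + Y}$)
$F{\left(z \right)} = z$
$E{\left(M \right)} = 3 + 3 M$
$m = \frac{153}{80}$ ($m = \frac{\frac{1}{2} + 5^{2}}{5 \left(7 + 1\right)} 3 = \frac{\frac{1}{2} + 25}{5 \cdot 8} \cdot 3 = \frac{1}{5} \cdot \frac{1}{8} \cdot \frac{51}{2} \cdot 3 = \frac{51}{80} \cdot 3 = \frac{153}{80} \approx 1.9125$)
$E{\left(F{\left(-3 \right)} \right)} + m = \left(3 + 3 \left(-3\right)\right) + \frac{153}{80} = \left(3 - 9\right) + \frac{153}{80} = -6 + \frac{153}{80} = - \frac{327}{80}$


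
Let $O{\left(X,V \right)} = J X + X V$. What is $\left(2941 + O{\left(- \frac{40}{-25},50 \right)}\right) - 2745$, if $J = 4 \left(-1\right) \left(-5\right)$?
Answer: $308$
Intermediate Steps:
$J = 20$ ($J = \left(-4\right) \left(-5\right) = 20$)
$O{\left(X,V \right)} = 20 X + V X$ ($O{\left(X,V \right)} = 20 X + X V = 20 X + V X$)
$\left(2941 + O{\left(- \frac{40}{-25},50 \right)}\right) - 2745 = \left(2941 + - \frac{40}{-25} \left(20 + 50\right)\right) - 2745 = \left(2941 + \left(-40\right) \left(- \frac{1}{25}\right) 70\right) - 2745 = \left(2941 + \frac{8}{5} \cdot 70\right) - 2745 = \left(2941 + 112\right) - 2745 = 3053 - 2745 = 308$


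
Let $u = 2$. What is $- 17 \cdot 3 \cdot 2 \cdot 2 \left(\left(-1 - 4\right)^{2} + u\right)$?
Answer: $-5508$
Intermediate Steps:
$- 17 \cdot 3 \cdot 2 \cdot 2 \left(\left(-1 - 4\right)^{2} + u\right) = - 17 \cdot 3 \cdot 2 \cdot 2 \left(\left(-1 - 4\right)^{2} + 2\right) = - 17 \cdot 6 \cdot 2 \left(\left(-5\right)^{2} + 2\right) = - 17 \cdot 12 \left(25 + 2\right) = - 17 \cdot 12 \cdot 27 = \left(-17\right) 324 = -5508$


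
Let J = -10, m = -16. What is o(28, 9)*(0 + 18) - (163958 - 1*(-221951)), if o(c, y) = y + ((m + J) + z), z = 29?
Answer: -385693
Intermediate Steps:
o(c, y) = 3 + y (o(c, y) = y + ((-16 - 10) + 29) = y + (-26 + 29) = y + 3 = 3 + y)
o(28, 9)*(0 + 18) - (163958 - 1*(-221951)) = (3 + 9)*(0 + 18) - (163958 - 1*(-221951)) = 12*18 - (163958 + 221951) = 216 - 1*385909 = 216 - 385909 = -385693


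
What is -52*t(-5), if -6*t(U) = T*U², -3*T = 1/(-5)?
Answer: 130/9 ≈ 14.444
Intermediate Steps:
T = 1/15 (T = -⅓/(-5) = -⅓*(-⅕) = 1/15 ≈ 0.066667)
t(U) = -U²/90
-52*t(-5) = -(-26)*(-5)²/45 = -(-26)*25/45 = -52*(-5/18) = 130/9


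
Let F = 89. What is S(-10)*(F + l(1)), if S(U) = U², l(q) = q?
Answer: 9000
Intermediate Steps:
S(-10)*(F + l(1)) = (-10)²*(89 + 1) = 100*90 = 9000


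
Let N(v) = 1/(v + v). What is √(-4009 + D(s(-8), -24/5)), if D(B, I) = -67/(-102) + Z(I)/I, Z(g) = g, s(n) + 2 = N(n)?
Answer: I*√41692398/102 ≈ 63.304*I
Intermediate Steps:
N(v) = 1/(2*v)
s(n) = -2 + 1/(2*n)
D(B, I) = 169/102 (D(B, I) = -67/(-102) + I/I = -67*(-1/102) + 1 = 67/102 + 1 = 169/102)
√(-4009 + D(s(-8), -24/5)) = √(-4009 + 169/102) = √(-408749/102) = I*√41692398/102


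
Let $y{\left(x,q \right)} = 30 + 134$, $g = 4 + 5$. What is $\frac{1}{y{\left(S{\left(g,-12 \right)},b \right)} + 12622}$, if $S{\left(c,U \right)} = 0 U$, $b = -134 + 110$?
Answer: $\frac{1}{12786} \approx 7.821 \cdot 10^{-5}$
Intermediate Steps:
$b = -24$
$g = 9$
$S{\left(c,U \right)} = 0$
$y{\left(x,q \right)} = 164$
$\frac{1}{y{\left(S{\left(g,-12 \right)},b \right)} + 12622} = \frac{1}{164 + 12622} = \frac{1}{12786}$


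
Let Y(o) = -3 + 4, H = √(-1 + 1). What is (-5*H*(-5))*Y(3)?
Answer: 0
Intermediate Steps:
H = 0 (H = √0 = 0)
Y(o) = 1
(-5*H*(-5))*Y(3) = (-5*0*(-5))*1 = (0*(-5))*1 = 0*1 = 0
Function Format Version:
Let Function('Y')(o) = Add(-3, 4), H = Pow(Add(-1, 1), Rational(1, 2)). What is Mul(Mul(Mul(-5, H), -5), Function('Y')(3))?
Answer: 0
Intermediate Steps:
H = 0 (H = Pow(0, Rational(1, 2)) = 0)
Function('Y')(o) = 1
Mul(Mul(Mul(-5, H), -5), Function('Y')(3)) = Mul(Mul(Mul(-5, 0), -5), 1) = Mul(Mul(0, -5), 1) = Mul(0, 1) = 0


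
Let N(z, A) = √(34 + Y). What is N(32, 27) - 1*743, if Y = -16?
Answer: -743 + 3*√2 ≈ -738.76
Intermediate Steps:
N(z, A) = 3*√2 (N(z, A) = √(34 - 16) = √18 = 3*√2)
N(32, 27) - 1*743 = 3*√2 - 1*743 = 3*√2 - 743 = -743 + 3*√2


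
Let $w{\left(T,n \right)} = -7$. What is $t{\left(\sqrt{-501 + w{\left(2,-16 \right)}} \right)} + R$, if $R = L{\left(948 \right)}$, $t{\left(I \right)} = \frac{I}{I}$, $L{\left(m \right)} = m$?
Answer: $949$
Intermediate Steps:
$t{\left(I \right)} = 1$
$R = 948$
$t{\left(\sqrt{-501 + w{\left(2,-16 \right)}} \right)} + R = 1 + 948 = 949$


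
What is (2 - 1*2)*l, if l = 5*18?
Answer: 0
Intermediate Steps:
l = 90
(2 - 1*2)*l = (2 - 1*2)*90 = (2 - 2)*90 = 0*90 = 0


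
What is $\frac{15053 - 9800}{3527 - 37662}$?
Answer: $- \frac{5253}{34135} \approx -0.15389$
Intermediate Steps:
$\frac{15053 - 9800}{3527 - 37662} = \frac{15053 - 9800}{-34135} = 5253 \left(- \frac{1}{34135}\right) = - \frac{5253}{34135}$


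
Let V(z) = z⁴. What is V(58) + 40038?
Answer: 11356534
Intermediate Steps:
V(58) + 40038 = 58⁴ + 40038 = 11316496 + 40038 = 11356534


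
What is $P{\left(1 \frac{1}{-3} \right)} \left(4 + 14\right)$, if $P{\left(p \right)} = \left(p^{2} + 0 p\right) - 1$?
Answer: $-16$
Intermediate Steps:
$P{\left(p \right)} = -1 + p^{2}$ ($P{\left(p \right)} = \left(p^{2} + 0\right) - 1 = p^{2} - 1 = -1 + p^{2}$)
$P{\left(1 \frac{1}{-3} \right)} \left(4 + 14\right) = \left(-1 + \left(1 \frac{1}{-3}\right)^{2}\right) \left(4 + 14\right) = \left(-1 + \left(1 \left(- \frac{1}{3}\right)\right)^{2}\right) 18 = \left(-1 + \left(- \frac{1}{3}\right)^{2}\right) 18 = \left(-1 + \frac{1}{9}\right) 18 = \left(- \frac{8}{9}\right) 18 = -16$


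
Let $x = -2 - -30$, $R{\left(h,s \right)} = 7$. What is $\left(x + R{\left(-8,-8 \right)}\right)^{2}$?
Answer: $1225$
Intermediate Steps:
$x = 28$ ($x = -2 + 30 = 28$)
$\left(x + R{\left(-8,-8 \right)}\right)^{2} = \left(28 + 7\right)^{2} = 35^{2} = 1225$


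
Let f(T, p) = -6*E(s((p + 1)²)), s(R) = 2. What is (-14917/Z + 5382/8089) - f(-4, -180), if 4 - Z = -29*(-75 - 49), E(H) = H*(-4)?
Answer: -1254677267/29055688 ≈ -43.182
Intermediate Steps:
E(H) = -4*H
Z = -3592 (Z = 4 - (-29)*(-75 - 49) = 4 - (-29)*(-124) = 4 - 1*3596 = 4 - 3596 = -3592)
f(T, p) = 48 (f(T, p) = -(-24)*2 = -6*(-8) = 48)
(-14917/Z + 5382/8089) - f(-4, -180) = (-14917/(-3592) + 5382/8089) - 1*48 = (-14917*(-1/3592) + 5382*(1/8089)) - 48 = (14917/3592 + 5382/8089) - 48 = 139995757/29055688 - 48 = -1254677267/29055688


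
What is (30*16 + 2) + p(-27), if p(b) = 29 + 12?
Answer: 523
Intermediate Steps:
p(b) = 41
(30*16 + 2) + p(-27) = (30*16 + 2) + 41 = (480 + 2) + 41 = 482 + 41 = 523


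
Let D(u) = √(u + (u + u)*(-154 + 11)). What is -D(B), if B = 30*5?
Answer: -15*I*√190 ≈ -206.76*I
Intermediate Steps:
B = 150
D(u) = √285*√(-u) (D(u) = √(u + (2*u)*(-143)) = √(u - 286*u) = √(-285*u) = √285*√(-u))
-D(B) = -√285*√(-1*150) = -√285*√(-150) = -√285*5*I*√6 = -15*I*√190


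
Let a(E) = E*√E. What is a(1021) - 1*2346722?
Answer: -2346722 + 1021*√1021 ≈ -2.3141e+6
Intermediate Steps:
a(E) = E^(3/2)
a(1021) - 1*2346722 = 1021^(3/2) - 1*2346722 = 1021*√1021 - 2346722 = -2346722 + 1021*√1021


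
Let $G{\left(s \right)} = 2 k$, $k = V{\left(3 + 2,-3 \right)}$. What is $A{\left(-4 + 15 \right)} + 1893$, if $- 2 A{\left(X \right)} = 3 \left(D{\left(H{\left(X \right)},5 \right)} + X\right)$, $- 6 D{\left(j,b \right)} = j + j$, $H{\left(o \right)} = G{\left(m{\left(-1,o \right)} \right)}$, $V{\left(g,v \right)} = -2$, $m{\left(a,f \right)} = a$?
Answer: $\frac{3749}{2} \approx 1874.5$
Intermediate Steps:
$k = -2$
$G{\left(s \right)} = -4$ ($G{\left(s \right)} = 2 \left(-2\right) = -4$)
$H{\left(o \right)} = -4$
$D{\left(j,b \right)} = - \frac{j}{3}$ ($D{\left(j,b \right)} = - \frac{j + j}{6} = - \frac{2 j}{6} = - \frac{j}{3}$)
$A{\left(X \right)} = -2 - \frac{3 X}{2}$ ($A{\left(X \right)} = - \frac{3 \left(\left(- \frac{1}{3}\right) \left(-4\right) + X\right)}{2} = - \frac{3 \left(\frac{4}{3} + X\right)}{2} = - \frac{4 + 3 X}{2} = -2 - \frac{3 X}{2}$)
$A{\left(-4 + 15 \right)} + 1893 = \left(-2 - \frac{3 \left(-4 + 15\right)}{2}\right) + 1893 = \left(-2 - \frac{33}{2}\right) + 1893 = - \frac{37}{2} + 1893 = \frac{3749}{2}$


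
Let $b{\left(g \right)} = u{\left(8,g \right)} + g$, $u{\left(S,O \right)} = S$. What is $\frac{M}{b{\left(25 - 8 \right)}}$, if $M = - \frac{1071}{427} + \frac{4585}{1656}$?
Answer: $\frac{26317}{2525400} \approx 0.010421$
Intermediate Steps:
$b{\left(g \right)} = 8 + g$
$M = \frac{26317}{101016}$ ($M = \left(-1071\right) \frac{1}{427} + 4585 \cdot \frac{1}{1656} = - \frac{153}{61} + \frac{4585}{1656} = \frac{26317}{101016} \approx 0.26052$)
$\frac{M}{b{\left(25 - 8 \right)}} = \frac{26317}{101016 \left(8 + \left(25 - 8\right)\right)} = \frac{26317}{101016 \left(8 + 17\right)} = \frac{26317}{101016 \cdot 25} = \frac{26317}{101016} \cdot \frac{1}{25} = \frac{26317}{2525400}$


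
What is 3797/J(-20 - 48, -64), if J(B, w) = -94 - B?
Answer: -3797/26 ≈ -146.04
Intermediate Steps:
3797/J(-20 - 48, -64) = 3797/(-94 - (-20 - 48)) = 3797/(-94 - 1*(-68)) = 3797/(-94 + 68) = 3797/(-26) = 3797*(-1/26) = -3797/26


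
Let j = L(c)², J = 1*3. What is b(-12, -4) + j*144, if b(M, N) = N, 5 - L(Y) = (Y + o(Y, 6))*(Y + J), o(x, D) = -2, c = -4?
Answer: 140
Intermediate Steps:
J = 3
L(Y) = 5 - (-2 + Y)*(3 + Y) (L(Y) = 5 - (Y - 2)*(Y + 3) = 5 - (-2 + Y)*(3 + Y))
j = 1 (j = (11 - 1*(-4) - 1*(-4)²)² = (11 + 4 - 1*16)² = (11 + 4 - 16)² = (-1)² = 1)
b(-12, -4) + j*144 = -4 + 1*144 = -4 + 144 = 140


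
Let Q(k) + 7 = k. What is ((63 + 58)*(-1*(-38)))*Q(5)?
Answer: -9196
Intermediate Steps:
Q(k) = -7 + k
((63 + 58)*(-1*(-38)))*Q(5) = ((63 + 58)*(-1*(-38)))*(-7 + 5) = (121*38)*(-2) = 4598*(-2) = -9196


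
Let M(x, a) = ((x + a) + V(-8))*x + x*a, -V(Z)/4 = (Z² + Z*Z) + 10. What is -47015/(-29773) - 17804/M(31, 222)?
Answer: 642303297/71068151 ≈ 9.0378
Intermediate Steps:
V(Z) = -40 - 8*Z² (V(Z) = -4*((Z² + Z*Z) + 10) = -4*((Z² + Z²) + 10) = -4*(2*Z² + 10) = -4*(10 + 2*Z²) = -40 - 8*Z²)
M(x, a) = a*x + x*(-552 + a + x) (M(x, a) = ((x + a) + (-40 - 8*(-8)²))*x + x*a = ((a + x) + (-40 - 8*64))*x + a*x = ((a + x) + (-40 - 512))*x + a*x = ((a + x) - 552)*x + a*x = (-552 + a + x)*x + a*x = x*(-552 + a + x) + a*x = a*x + x*(-552 + a + x))
-47015/(-29773) - 17804/M(31, 222) = -47015/(-29773) - 17804*1/(31*(-552 + 31 + 2*222)) = -47015*(-1/29773) - 17804*1/(31*(-552 + 31 + 444)) = 47015/29773 - 17804/(31*(-77)) = 47015/29773 - 17804/(-2387) = 47015/29773 - 17804*(-1/2387) = 47015/29773 + 17804/2387 = 642303297/71068151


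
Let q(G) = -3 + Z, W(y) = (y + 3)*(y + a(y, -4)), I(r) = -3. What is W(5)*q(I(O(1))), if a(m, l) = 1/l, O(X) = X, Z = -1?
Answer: -152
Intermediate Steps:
a(m, l) = 1/l
W(y) = (3 + y)*(-¼ + y) (W(y) = (y + 3)*(y + 1/(-4)) = (3 + y)*(y - ¼) = (3 + y)*(-¼ + y))
q(G) = -4 (q(G) = -3 - 1 = -4)
W(5)*q(I(O(1))) = (-¾ + 5² + (11/4)*5)*(-4) = (-¾ + 25 + 55/4)*(-4) = 38*(-4) = -152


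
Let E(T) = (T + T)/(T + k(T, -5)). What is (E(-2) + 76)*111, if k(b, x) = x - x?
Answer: 8658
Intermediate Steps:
k(b, x) = 0
E(T) = 2 (E(T) = (T + T)/(T + 0) = (2*T)/T = 2)
(E(-2) + 76)*111 = (2 + 76)*111 = 78*111 = 8658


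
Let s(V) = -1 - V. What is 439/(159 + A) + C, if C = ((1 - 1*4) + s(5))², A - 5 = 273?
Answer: 35836/437 ≈ 82.005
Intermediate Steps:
A = 278 (A = 5 + 273 = 278)
C = 81 (C = ((1 - 1*4) + (-1 - 1*5))² = ((1 - 4) + (-1 - 5))² = (-3 - 6)² = (-9)² = 81)
439/(159 + A) + C = 439/(159 + 278) + 81 = 439/437 + 81 = 35836/437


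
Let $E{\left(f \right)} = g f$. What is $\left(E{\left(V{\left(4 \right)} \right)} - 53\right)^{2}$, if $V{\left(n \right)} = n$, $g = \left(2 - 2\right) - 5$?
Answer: $5329$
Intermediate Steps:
$g = -5$ ($g = 0 - 5 = -5$)
$E{\left(f \right)} = - 5 f$
$\left(E{\left(V{\left(4 \right)} \right)} - 53\right)^{2} = \left(\left(-5\right) 4 - 53\right)^{2} = \left(-20 - 53\right)^{2} = \left(-73\right)^{2} = 5329$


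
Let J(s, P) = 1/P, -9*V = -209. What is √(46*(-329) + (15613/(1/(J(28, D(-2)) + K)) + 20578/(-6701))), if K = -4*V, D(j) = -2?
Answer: I*√2381489615672138/40206 ≈ 1213.8*I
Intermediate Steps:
V = 209/9 (V = -⅑*(-209) = 209/9 ≈ 23.222)
K = -836/9 (K = -4*209/9 = -836/9 ≈ -92.889)
√(46*(-329) + (15613/(1/(J(28, D(-2)) + K)) + 20578/(-6701))) = √(46*(-329) + (15613/(1/(1/(-2) - 836/9)) + 20578/(-6701))) = √(-15134 + (15613/(1/(-½ - 836/9)) + 20578*(-1/6701))) = √(-15134 + (15613/(1/(-1681/18)) - 20578/6701)) = √(-15134 + (15613/(-18/1681) - 20578/6701)) = √(-15134 + (15613*(-1681/18) - 20578/6701)) = √(-15134 + (-26245453/18 - 20578/6701)) = √(-15134 - 175871150957/120618) = √(-177696583769/120618) = I*√2381489615672138/40206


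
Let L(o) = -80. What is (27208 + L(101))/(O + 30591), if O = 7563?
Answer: 13564/19077 ≈ 0.71101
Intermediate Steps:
(27208 + L(101))/(O + 30591) = (27208 - 80)/(7563 + 30591) = 27128/38154 = 27128*(1/38154) = 13564/19077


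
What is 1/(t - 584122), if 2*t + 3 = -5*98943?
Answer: -1/831481 ≈ -1.2027e-6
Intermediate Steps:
t = -247359 (t = -3/2 + (-5*98943)/2 = -3/2 + (1/2)*(-494715) = -3/2 - 494715/2 = -247359)
1/(t - 584122) = 1/(-247359 - 584122) = 1/(-831481) = -1/831481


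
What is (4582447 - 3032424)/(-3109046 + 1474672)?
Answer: -1550023/1634374 ≈ -0.94839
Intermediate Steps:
(4582447 - 3032424)/(-3109046 + 1474672) = 1550023/(-1634374) = 1550023*(-1/1634374) = -1550023/1634374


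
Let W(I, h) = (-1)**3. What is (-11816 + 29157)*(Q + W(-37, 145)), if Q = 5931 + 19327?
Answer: 437981637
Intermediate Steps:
Q = 25258
W(I, h) = -1
(-11816 + 29157)*(Q + W(-37, 145)) = (-11816 + 29157)*(25258 - 1) = 17341*25257 = 437981637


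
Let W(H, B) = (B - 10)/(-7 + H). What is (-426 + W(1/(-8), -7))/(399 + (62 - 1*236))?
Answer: -24146/12825 ≈ -1.8827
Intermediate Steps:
W(H, B) = (-10 + B)/(-7 + H)
(-426 + W(1/(-8), -7))/(399 + (62 - 1*236)) = (-426 + (-10 - 7)/(-7 + 1/(-8)))/(399 + (62 - 1*236)) = (-426 - 17/(-7 - ⅛))/(399 + (62 - 236)) = (-426 - 17/(-57/8))/(399 - 174) = (-426 - 8/57*(-17))/225 = (-426 + 136/57)*(1/225) = -24146/57*1/225 = -24146/12825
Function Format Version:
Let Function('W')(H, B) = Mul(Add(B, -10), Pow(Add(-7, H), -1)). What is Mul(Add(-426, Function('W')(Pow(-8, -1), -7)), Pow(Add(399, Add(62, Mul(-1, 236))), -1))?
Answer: Rational(-24146, 12825) ≈ -1.8827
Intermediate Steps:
Function('W')(H, B) = Mul(Pow(Add(-7, H), -1), Add(-10, B)) (Function('W')(H, B) = Mul(Add(-10, B), Pow(Add(-7, H), -1)) = Mul(Pow(Add(-7, H), -1), Add(-10, B)))
Mul(Add(-426, Function('W')(Pow(-8, -1), -7)), Pow(Add(399, Add(62, Mul(-1, 236))), -1)) = Mul(Add(-426, Mul(Pow(Add(-7, Pow(-8, -1)), -1), Add(-10, -7))), Pow(Add(399, Add(62, Mul(-1, 236))), -1)) = Mul(Add(-426, Mul(Pow(Add(-7, Rational(-1, 8)), -1), -17)), Pow(Add(399, Add(62, -236)), -1)) = Mul(Add(-426, Mul(Pow(Rational(-57, 8), -1), -17)), Pow(Add(399, -174), -1)) = Mul(Add(-426, Mul(Rational(-8, 57), -17)), Pow(225, -1)) = Mul(Add(-426, Rational(136, 57)), Rational(1, 225)) = Mul(Rational(-24146, 57), Rational(1, 225)) = Rational(-24146, 12825)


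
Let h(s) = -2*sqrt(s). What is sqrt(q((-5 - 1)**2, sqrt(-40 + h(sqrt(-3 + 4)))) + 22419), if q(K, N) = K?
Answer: 3*sqrt(2495) ≈ 149.85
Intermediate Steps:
sqrt(q((-5 - 1)**2, sqrt(-40 + h(sqrt(-3 + 4)))) + 22419) = sqrt((-5 - 1)**2 + 22419) = sqrt((-6)**2 + 22419) = sqrt(36 + 22419) = sqrt(22455) = 3*sqrt(2495)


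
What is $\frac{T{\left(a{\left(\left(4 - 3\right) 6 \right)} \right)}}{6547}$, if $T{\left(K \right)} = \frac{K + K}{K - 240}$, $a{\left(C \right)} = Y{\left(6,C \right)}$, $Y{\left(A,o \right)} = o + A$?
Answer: $- \frac{2}{124393} \approx -1.6078 \cdot 10^{-5}$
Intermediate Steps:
$Y{\left(A,o \right)} = A + o$
$a{\left(C \right)} = 6 + C$
$T{\left(K \right)} = \frac{2 K}{-240 + K}$
$\frac{T{\left(a{\left(\left(4 - 3\right) 6 \right)} \right)}}{6547} = \frac{2 \left(6 + \left(4 - 3\right) 6\right) \frac{1}{-240 + \left(6 + \left(4 - 3\right) 6\right)}}{6547} = \frac{2 \left(6 + 1 \cdot 6\right)}{-240 + \left(6 + 1 \cdot 6\right)} \frac{1}{6547} = \frac{2 \left(6 + 6\right)}{-240 + \left(6 + 6\right)} \frac{1}{6547} = 2 \cdot 12 \frac{1}{-240 + 12} \cdot \frac{1}{6547} = 2 \cdot 12 \frac{1}{-228} \cdot \frac{1}{6547} = 2 \cdot 12 \left(- \frac{1}{228}\right) \frac{1}{6547} = \left(- \frac{2}{19}\right) \frac{1}{6547} = - \frac{2}{124393}$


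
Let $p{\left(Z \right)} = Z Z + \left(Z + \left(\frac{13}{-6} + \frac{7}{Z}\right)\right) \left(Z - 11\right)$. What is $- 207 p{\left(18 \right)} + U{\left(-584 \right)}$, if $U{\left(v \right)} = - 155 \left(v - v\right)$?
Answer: $-90574$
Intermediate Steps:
$U{\left(v \right)} = 0$ ($U{\left(v \right)} = \left(-155\right) 0 = 0$)
$p{\left(Z \right)} = Z^{2} + \left(-11 + Z\right) \left(- \frac{13}{6} + Z + \frac{7}{Z}\right)$ ($p{\left(Z \right)} = Z^{2} + \left(Z + \left(13 \left(- \frac{1}{6}\right) + \frac{7}{Z}\right)\right) \left(-11 + Z\right) = Z^{2} + \left(Z - \left(\frac{13}{6} - \frac{7}{Z}\right)\right) \left(-11 + Z\right) = Z^{2} + \left(- \frac{13}{6} + Z + \frac{7}{Z}\right) \left(-11 + Z\right) = Z^{2} + \left(-11 + Z\right) \left(- \frac{13}{6} + Z + \frac{7}{Z}\right)$)
$- 207 p{\left(18 \right)} + U{\left(-584 \right)} = - 207 \frac{-462 + 18 \left(185 - 1422 + 12 \cdot 18^{2}\right)}{6 \cdot 18} + 0 = - 207 \cdot \frac{1}{6} \cdot \frac{1}{18} \left(-462 + 18 \left(185 - 1422 + 12 \cdot 324\right)\right) + 0 = - 207 \cdot \frac{1}{6} \cdot \frac{1}{18} \left(-462 + 18 \left(185 - 1422 + 3888\right)\right) + 0 = - 207 \cdot \frac{1}{6} \cdot \frac{1}{18} \left(-462 + 18 \cdot 2651\right) + 0 = - 207 \cdot \frac{1}{6} \cdot \frac{1}{18} \left(-462 + 47718\right) + 0 = - 207 \cdot \frac{1}{6} \cdot \frac{1}{18} \cdot 47256 + 0 = \left(-207\right) \frac{3938}{9} + 0 = -90574 + 0 = -90574$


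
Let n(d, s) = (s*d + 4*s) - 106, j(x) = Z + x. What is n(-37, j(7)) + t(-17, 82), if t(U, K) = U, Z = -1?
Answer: -321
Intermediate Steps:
j(x) = -1 + x
n(d, s) = -106 + 4*s + d*s (n(d, s) = (d*s + 4*s) - 106 = (4*s + d*s) - 106 = -106 + 4*s + d*s)
n(-37, j(7)) + t(-17, 82) = (-106 + 4*(-1 + 7) - 37*(-1 + 7)) - 17 = (-106 + 4*6 - 37*6) - 17 = (-106 + 24 - 222) - 17 = -304 - 17 = -321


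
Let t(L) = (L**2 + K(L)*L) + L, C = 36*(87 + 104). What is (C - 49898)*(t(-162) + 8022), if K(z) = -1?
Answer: -1474191852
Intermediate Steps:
C = 6876 (C = 36*191 = 6876)
t(L) = L**2 (t(L) = (L**2 - L) + L = L**2)
(C - 49898)*(t(-162) + 8022) = (6876 - 49898)*((-162)**2 + 8022) = -43022*(26244 + 8022) = -43022*34266 = -1474191852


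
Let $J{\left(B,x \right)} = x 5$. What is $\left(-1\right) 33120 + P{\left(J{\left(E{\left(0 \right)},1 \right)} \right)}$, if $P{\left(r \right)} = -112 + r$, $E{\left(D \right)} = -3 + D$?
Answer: $-33227$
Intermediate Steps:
$J{\left(B,x \right)} = 5 x$
$\left(-1\right) 33120 + P{\left(J{\left(E{\left(0 \right)},1 \right)} \right)} = \left(-1\right) 33120 + \left(-112 + 5 \cdot 1\right) = -33120 + \left(-112 + 5\right) = -33120 - 107 = -33227$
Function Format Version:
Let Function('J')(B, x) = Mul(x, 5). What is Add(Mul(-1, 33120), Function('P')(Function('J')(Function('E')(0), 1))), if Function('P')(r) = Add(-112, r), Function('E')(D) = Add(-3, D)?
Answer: -33227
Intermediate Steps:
Function('J')(B, x) = Mul(5, x)
Add(Mul(-1, 33120), Function('P')(Function('J')(Function('E')(0), 1))) = Add(Mul(-1, 33120), Add(-112, Mul(5, 1))) = Add(-33120, Add(-112, 5)) = Add(-33120, -107) = -33227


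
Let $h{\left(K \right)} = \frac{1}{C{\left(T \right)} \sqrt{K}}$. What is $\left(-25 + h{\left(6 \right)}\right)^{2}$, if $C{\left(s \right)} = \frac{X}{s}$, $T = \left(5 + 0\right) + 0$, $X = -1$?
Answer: $\frac{3775}{6} + \frac{125 \sqrt{6}}{3} \approx 731.23$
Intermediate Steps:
$T = 5$ ($T = 5 + 0 = 5$)
$C{\left(s \right)} = - \frac{1}{s}$
$h{\left(K \right)} = - \frac{5}{\sqrt{K}}$ ($h{\left(K \right)} = \frac{1}{- \frac{1}{5} \sqrt{K}} = \frac{1}{\left(-1\right) \frac{1}{5} \sqrt{K}} = \frac{1}{\left(- \frac{1}{5}\right) \sqrt{K}} = - \frac{5}{\sqrt{K}}$)
$\left(-25 + h{\left(6 \right)}\right)^{2} = \left(-25 - \frac{5}{\sqrt{6}}\right)^{2} = \left(-25 - 5 \frac{\sqrt{6}}{6}\right)^{2} = \left(-25 - \frac{5 \sqrt{6}}{6}\right)^{2}$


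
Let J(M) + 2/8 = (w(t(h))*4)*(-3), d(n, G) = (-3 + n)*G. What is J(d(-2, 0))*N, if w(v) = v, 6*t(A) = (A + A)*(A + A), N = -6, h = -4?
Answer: 1539/2 ≈ 769.50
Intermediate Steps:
d(n, G) = G*(-3 + n)
t(A) = 2*A²/3 (t(A) = ((A + A)*(A + A))/6 = ((2*A)*(2*A))/6 = (4*A²)/6 = 2*A²/3)
J(M) = -513/4 (J(M) = -¼ + (((⅔)*(-4)²)*4)*(-3) = -¼ + (((⅔)*16)*4)*(-3) = -¼ + ((32/3)*4)*(-3) = -¼ + (128/3)*(-3) = -¼ - 128 = -513/4)
J(d(-2, 0))*N = -513/4*(-6) = 1539/2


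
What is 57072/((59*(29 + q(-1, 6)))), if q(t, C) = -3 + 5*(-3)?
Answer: 57072/649 ≈ 87.938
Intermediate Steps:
q(t, C) = -18 (q(t, C) = -3 - 15 = -18)
57072/((59*(29 + q(-1, 6)))) = 57072/((59*(29 - 18))) = 57072/((59*11)) = 57072/649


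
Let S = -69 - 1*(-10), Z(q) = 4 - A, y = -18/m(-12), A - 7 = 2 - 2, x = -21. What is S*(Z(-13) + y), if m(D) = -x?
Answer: 1593/7 ≈ 227.57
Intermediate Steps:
m(D) = 21 (m(D) = -1*(-21) = 21)
A = 7 (A = 7 + (2 - 2) = 7 + 0 = 7)
y = -6/7 (y = -18/21 = -18*1/21 = -6/7 ≈ -0.85714)
Z(q) = -3 (Z(q) = 4 - 1*7 = 4 - 7 = -3)
S = -59 (S = -69 + 10 = -59)
S*(Z(-13) + y) = -59*(-3 - 6/7) = -59*(-27/7) = 1593/7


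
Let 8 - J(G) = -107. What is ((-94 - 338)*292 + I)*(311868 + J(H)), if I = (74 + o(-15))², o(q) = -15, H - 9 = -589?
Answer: -38268770729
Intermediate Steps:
H = -580 (H = 9 - 589 = -580)
J(G) = 115 (J(G) = 8 - 1*(-107) = 8 + 107 = 115)
I = 3481 (I = (74 - 15)² = 59² = 3481)
((-94 - 338)*292 + I)*(311868 + J(H)) = ((-94 - 338)*292 + 3481)*(311868 + 115) = (-432*292 + 3481)*311983 = (-126144 + 3481)*311983 = -122663*311983 = -38268770729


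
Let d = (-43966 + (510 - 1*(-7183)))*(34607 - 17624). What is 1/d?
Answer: -1/616024359 ≈ -1.6233e-9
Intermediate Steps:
d = -616024359 (d = (-43966 + (510 + 7183))*16983 = (-43966 + 7693)*16983 = -36273*16983 = -616024359)
1/d = 1/(-616024359) = -1/616024359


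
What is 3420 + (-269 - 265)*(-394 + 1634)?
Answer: -658740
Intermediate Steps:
3420 + (-269 - 265)*(-394 + 1634) = 3420 - 534*1240 = 3420 - 662160 = -658740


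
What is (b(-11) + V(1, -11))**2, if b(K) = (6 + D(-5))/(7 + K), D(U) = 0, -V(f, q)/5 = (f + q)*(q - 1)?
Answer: 1447209/4 ≈ 3.6180e+5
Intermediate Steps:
V(f, q) = -5*(-1 + q)*(f + q) (V(f, q) = -5*(f + q)*(q - 1) = -5*(f + q)*(-1 + q) = -5*(-1 + q)*(f + q))
b(K) = 6/(7 + K) (b(K) = (6 + 0)/(7 + K) = 6/(7 + K))
(b(-11) + V(1, -11))**2 = (6/(7 - 11) + (-5*(-11)**2 + 5*1 + 5*(-11) - 5*1*(-11)))**2 = (6/(-4) + (-5*121 + 5 - 55 + 55))**2 = (6*(-1/4) + (-605 + 5 - 55 + 55))**2 = (-3/2 - 600)**2 = (-1203/2)**2 = 1447209/4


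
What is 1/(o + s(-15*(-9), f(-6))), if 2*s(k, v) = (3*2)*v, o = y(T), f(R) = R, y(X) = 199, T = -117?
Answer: 1/181 ≈ 0.0055249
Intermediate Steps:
o = 199
s(k, v) = 3*v (s(k, v) = ((3*2)*v)/2 = (6*v)/2 = 3*v)
1/(o + s(-15*(-9), f(-6))) = 1/(199 + 3*(-6)) = 1/(199 - 18) = 1/181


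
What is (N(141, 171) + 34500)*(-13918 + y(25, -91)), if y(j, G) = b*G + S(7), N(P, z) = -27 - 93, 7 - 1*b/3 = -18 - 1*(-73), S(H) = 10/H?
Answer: -195553440/7 ≈ -2.7936e+7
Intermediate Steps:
b = -144 (b = 21 - 3*(-18 - 1*(-73)) = 21 - 3*(-18 + 73) = 21 - 3*55 = 21 - 165 = -144)
N(P, z) = -120
y(j, G) = 10/7 - 144*G (y(j, G) = -144*G + 10/7 = 10/7 - 144*G)
(N(141, 171) + 34500)*(-13918 + y(25, -91)) = (-120 + 34500)*(-13918 + (10/7 - 144*(-91))) = 34380*(-13918 + (10/7 + 13104)) = 34380*(-13918 + 91738/7) = 34380*(-5688/7) = -195553440/7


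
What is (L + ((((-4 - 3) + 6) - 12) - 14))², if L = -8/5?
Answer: 20449/25 ≈ 817.96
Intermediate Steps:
L = -8/5 (L = -8*⅕ = -8/5 ≈ -1.6000)
(L + ((((-4 - 3) + 6) - 12) - 14))² = (-8/5 + ((((-4 - 3) + 6) - 12) - 14))² = (-8/5 + (((-7 + 6) - 12) - 14))² = (-8/5 + ((-1 - 12) - 14))² = (-8/5 + (-13 - 14))² = (-8/5 - 27)² = (-143/5)² = 20449/25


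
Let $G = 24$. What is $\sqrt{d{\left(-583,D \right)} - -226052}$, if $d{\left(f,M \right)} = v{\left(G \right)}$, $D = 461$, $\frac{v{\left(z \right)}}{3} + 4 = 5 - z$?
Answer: $\sqrt{225983} \approx 475.38$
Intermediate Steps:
$v{\left(z \right)} = 3 - 3 z$ ($v{\left(z \right)} = -12 + 3 \left(5 - z\right) = -12 - \left(-15 + 3 z\right) = 3 - 3 z$)
$d{\left(f,M \right)} = -69$ ($d{\left(f,M \right)} = 3 - 72 = -69$)
$\sqrt{d{\left(-583,D \right)} - -226052} = \sqrt{-69 - -226052} = \sqrt{-69 + \left(-18250 + 244302\right)} = \sqrt{-69 + 226052} = \sqrt{225983}$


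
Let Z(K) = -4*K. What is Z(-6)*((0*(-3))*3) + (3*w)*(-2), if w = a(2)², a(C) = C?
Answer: -24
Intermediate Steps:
w = 4 (w = 2² = 4)
Z(-6)*((0*(-3))*3) + (3*w)*(-2) = (-4*(-6))*((0*(-3))*3) + (3*4)*(-2) = 24*(0*3) + 12*(-2) = 24*0 - 24 = 0 - 24 = -24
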